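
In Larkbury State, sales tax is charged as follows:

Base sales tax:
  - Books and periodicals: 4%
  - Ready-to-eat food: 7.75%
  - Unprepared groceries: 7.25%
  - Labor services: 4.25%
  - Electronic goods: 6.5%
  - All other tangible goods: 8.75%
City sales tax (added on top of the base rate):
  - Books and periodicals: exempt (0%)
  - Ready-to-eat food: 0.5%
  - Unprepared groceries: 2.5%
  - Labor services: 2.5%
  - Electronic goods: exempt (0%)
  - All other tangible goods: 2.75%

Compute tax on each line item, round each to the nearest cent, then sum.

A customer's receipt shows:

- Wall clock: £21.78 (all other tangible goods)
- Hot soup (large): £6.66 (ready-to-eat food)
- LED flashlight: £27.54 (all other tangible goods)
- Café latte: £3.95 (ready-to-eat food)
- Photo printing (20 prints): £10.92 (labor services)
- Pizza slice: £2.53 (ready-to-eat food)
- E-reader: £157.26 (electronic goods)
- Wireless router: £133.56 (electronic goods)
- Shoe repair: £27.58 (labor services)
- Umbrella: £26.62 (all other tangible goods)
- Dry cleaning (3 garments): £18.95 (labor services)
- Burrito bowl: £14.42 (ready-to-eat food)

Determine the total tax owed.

£33.79

Wall clock £21.78: all other tangible goods → 8.75% + 2.75% city = 11.5% → £2.50
Hot soup (large) £6.66: ready-to-eat food → 7.75% + 0.5% city = 8.25% → £0.55
LED flashlight £27.54: all other tangible goods → 8.75% + 2.75% city = 11.5% → £3.17
Café latte £3.95: ready-to-eat food → 7.75% + 0.5% city = 8.25% → £0.33
Photo printing (20 prints) £10.92: labor services → 4.25% + 2.5% city = 6.75% → £0.74
Pizza slice £2.53: ready-to-eat food → 7.75% + 0.5% city = 8.25% → £0.21
E-reader £157.26: electronic goods → 6.5% + 0% city = 6.5% → £10.22
Wireless router £133.56: electronic goods → 6.5% + 0% city = 6.5% → £8.68
Shoe repair £27.58: labor services → 4.25% + 2.5% city = 6.75% → £1.86
Umbrella £26.62: all other tangible goods → 8.75% + 2.75% city = 11.5% → £3.06
Dry cleaning (3 garments) £18.95: labor services → 4.25% + 2.5% city = 6.75% → £1.28
Burrito bowl £14.42: ready-to-eat food → 7.75% + 0.5% city = 8.25% → £1.19
Total tax = £2.50 + £0.55 + £3.17 + £0.33 + £0.74 + £0.21 + £10.22 + £8.68 + £1.86 + £3.06 + £1.28 + £1.19 = £33.79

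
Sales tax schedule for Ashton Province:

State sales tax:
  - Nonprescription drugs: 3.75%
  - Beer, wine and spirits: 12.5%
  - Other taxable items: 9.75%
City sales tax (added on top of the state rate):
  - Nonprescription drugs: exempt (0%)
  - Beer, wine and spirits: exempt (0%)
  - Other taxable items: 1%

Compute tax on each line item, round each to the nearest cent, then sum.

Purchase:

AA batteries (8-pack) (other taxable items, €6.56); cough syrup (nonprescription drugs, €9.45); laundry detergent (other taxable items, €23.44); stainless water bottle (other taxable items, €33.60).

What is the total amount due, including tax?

€80.24

AA batteries (8-pack) €6.56: other taxable items → 9.75% + 1% city = 10.75% → €0.71
Cough syrup €9.45: nonprescription drugs → 3.75% + 0% city = 3.75% → €0.35
Laundry detergent €23.44: other taxable items → 9.75% + 1% city = 10.75% → €2.52
Stainless water bottle €33.60: other taxable items → 9.75% + 1% city = 10.75% → €3.61
Subtotal = €73.05; tax = €7.19; total due = €80.24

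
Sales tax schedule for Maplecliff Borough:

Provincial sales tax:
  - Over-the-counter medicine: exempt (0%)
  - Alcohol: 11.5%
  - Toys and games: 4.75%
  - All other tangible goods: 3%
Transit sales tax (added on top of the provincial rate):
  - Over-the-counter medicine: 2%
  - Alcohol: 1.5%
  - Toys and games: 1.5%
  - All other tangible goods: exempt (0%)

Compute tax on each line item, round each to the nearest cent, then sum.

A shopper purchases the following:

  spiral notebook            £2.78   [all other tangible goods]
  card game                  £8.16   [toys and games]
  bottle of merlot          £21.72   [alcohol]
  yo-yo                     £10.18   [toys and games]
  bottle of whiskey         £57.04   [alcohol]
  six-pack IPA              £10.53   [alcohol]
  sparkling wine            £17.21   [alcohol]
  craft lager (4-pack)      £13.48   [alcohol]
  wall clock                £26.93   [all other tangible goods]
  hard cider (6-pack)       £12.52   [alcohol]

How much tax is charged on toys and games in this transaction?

Card game £8.16: toys and games → 4.75% + 1.5% transit = 6.25% → £0.51
Yo-yo £10.18: toys and games → 4.75% + 1.5% transit = 6.25% → £0.64
Tax on toys and games = £0.51 + £0.64 = £1.15

£1.15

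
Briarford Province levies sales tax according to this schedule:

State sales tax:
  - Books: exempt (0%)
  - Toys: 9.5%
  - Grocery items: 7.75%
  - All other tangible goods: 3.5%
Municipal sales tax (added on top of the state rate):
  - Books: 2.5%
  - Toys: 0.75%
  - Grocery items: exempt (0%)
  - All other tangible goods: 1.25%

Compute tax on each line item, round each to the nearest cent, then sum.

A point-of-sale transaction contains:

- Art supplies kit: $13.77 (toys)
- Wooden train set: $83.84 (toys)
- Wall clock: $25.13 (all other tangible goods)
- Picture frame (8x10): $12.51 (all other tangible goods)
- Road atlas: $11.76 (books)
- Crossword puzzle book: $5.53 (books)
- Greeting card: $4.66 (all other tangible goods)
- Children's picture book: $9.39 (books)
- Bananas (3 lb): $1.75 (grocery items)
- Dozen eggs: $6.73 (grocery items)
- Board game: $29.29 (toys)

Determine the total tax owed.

$16.32

Art supplies kit $13.77: toys → 9.5% + 0.75% municipal = 10.25% → $1.41
Wooden train set $83.84: toys → 9.5% + 0.75% municipal = 10.25% → $8.59
Wall clock $25.13: all other tangible goods → 3.5% + 1.25% municipal = 4.75% → $1.19
Picture frame (8x10) $12.51: all other tangible goods → 3.5% + 1.25% municipal = 4.75% → $0.59
Road atlas $11.76: books → 0% + 2.5% municipal = 2.5% → $0.29
Crossword puzzle book $5.53: books → 0% + 2.5% municipal = 2.5% → $0.14
Greeting card $4.66: all other tangible goods → 3.5% + 1.25% municipal = 4.75% → $0.22
Children's picture book $9.39: books → 0% + 2.5% municipal = 2.5% → $0.23
Bananas (3 lb) $1.75: grocery items → 7.75% + 0% municipal = 7.75% → $0.14
Dozen eggs $6.73: grocery items → 7.75% + 0% municipal = 7.75% → $0.52
Board game $29.29: toys → 9.5% + 0.75% municipal = 10.25% → $3.00
Total tax = $1.41 + $8.59 + $1.19 + $0.59 + $0.29 + $0.14 + $0.22 + $0.23 + $0.14 + $0.52 + $3.00 = $16.32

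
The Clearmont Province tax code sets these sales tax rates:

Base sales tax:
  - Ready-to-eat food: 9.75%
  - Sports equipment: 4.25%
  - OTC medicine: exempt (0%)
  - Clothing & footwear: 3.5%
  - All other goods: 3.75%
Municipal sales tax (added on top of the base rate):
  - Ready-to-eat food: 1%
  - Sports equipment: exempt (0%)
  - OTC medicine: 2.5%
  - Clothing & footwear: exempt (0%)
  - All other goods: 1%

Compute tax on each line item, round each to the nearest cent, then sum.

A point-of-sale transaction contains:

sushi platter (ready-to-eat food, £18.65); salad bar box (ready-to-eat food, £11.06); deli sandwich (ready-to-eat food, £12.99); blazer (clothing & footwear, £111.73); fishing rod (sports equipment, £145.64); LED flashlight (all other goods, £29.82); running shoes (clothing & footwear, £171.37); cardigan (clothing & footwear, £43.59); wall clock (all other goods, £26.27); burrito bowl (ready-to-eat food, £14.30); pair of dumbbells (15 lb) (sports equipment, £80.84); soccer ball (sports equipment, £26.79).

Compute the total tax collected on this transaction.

£31.01

Sushi platter £18.65: ready-to-eat food → 9.75% + 1% municipal = 10.75% → £2.00
Salad bar box £11.06: ready-to-eat food → 9.75% + 1% municipal = 10.75% → £1.19
Deli sandwich £12.99: ready-to-eat food → 9.75% + 1% municipal = 10.75% → £1.40
Blazer £111.73: clothing & footwear → 3.5% + 0% municipal = 3.5% → £3.91
Fishing rod £145.64: sports equipment → 4.25% + 0% municipal = 4.25% → £6.19
LED flashlight £29.82: all other goods → 3.75% + 1% municipal = 4.75% → £1.42
Running shoes £171.37: clothing & footwear → 3.5% + 0% municipal = 3.5% → £6.00
Cardigan £43.59: clothing & footwear → 3.5% + 0% municipal = 3.5% → £1.53
Wall clock £26.27: all other goods → 3.75% + 1% municipal = 4.75% → £1.25
Burrito bowl £14.30: ready-to-eat food → 9.75% + 1% municipal = 10.75% → £1.54
Pair of dumbbells (15 lb) £80.84: sports equipment → 4.25% + 0% municipal = 4.25% → £3.44
Soccer ball £26.79: sports equipment → 4.25% + 0% municipal = 4.25% → £1.14
Total tax = £2.00 + £1.19 + £1.40 + £3.91 + £6.19 + £1.42 + £6.00 + £1.53 + £1.25 + £1.54 + £3.44 + £1.14 = £31.01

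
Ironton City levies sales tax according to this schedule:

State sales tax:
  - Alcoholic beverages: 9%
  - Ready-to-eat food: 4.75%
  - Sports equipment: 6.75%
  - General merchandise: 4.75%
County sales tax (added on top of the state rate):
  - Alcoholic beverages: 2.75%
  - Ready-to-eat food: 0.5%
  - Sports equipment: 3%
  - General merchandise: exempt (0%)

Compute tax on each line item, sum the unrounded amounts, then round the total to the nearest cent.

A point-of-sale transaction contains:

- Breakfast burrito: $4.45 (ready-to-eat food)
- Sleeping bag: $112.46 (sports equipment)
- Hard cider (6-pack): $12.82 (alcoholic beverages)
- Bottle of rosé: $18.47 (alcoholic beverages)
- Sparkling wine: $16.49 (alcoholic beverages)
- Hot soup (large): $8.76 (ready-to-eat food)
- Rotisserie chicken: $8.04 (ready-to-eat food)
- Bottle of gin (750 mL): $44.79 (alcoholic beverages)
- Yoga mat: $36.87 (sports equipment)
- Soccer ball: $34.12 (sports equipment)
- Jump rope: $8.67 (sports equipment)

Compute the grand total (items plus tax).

Breakfast burrito $4.45: ready-to-eat food → 4.75% + 0.5% county = 5.25% → $0.233625
Sleeping bag $112.46: sports equipment → 6.75% + 3% county = 9.75% → $10.96485
Hard cider (6-pack) $12.82: alcoholic beverages → 9% + 2.75% county = 11.75% → $1.50635
Bottle of rosé $18.47: alcoholic beverages → 9% + 2.75% county = 11.75% → $2.170225
Sparkling wine $16.49: alcoholic beverages → 9% + 2.75% county = 11.75% → $1.937575
Hot soup (large) $8.76: ready-to-eat food → 4.75% + 0.5% county = 5.25% → $0.4599
Rotisserie chicken $8.04: ready-to-eat food → 4.75% + 0.5% county = 5.25% → $0.4221
Bottle of gin (750 mL) $44.79: alcoholic beverages → 9% + 2.75% county = 11.75% → $5.262825
Yoga mat $36.87: sports equipment → 6.75% + 3% county = 9.75% → $3.594825
Soccer ball $34.12: sports equipment → 6.75% + 3% county = 9.75% → $3.3267
Jump rope $8.67: sports equipment → 6.75% + 3% county = 9.75% → $0.845325
Subtotal = $305.94; unrounded tax = $30.7243 → $30.72; total due = $336.66

$336.66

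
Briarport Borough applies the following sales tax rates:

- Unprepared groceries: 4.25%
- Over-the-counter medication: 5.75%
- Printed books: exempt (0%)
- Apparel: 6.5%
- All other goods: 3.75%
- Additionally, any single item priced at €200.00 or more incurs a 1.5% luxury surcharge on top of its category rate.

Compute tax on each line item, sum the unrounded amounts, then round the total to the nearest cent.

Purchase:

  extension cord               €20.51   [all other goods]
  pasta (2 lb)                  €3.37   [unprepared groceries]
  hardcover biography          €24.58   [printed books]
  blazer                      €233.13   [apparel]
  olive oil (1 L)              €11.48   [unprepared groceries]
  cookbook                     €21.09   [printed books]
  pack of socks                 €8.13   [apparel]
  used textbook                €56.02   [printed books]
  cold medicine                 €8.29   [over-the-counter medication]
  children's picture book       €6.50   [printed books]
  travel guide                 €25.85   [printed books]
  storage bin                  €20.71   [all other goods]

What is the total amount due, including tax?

€461.49

Extension cord €20.51: all other goods → 3.75% → €0.769125
Pasta (2 lb) €3.37: unprepared groceries → 4.25% → €0.143225
Hardcover biography €24.58: printed books → 0% → €0.00
Blazer €233.13: apparel → 6.5% + 1.5% surcharge = 8% → €18.6504
Olive oil (1 L) €11.48: unprepared groceries → 4.25% → €0.4879
Cookbook €21.09: printed books → 0% → €0.00
Pack of socks €8.13: apparel → 6.5% → €0.52845
Used textbook €56.02: printed books → 0% → €0.00
Cold medicine €8.29: over-the-counter medication → 5.75% → €0.476675
Children's picture book €6.50: printed books → 0% → €0.00
Travel guide €25.85: printed books → 0% → €0.00
Storage bin €20.71: all other goods → 3.75% → €0.776625
Subtotal = €439.66; unrounded tax = €21.8324 → €21.83; total due = €461.49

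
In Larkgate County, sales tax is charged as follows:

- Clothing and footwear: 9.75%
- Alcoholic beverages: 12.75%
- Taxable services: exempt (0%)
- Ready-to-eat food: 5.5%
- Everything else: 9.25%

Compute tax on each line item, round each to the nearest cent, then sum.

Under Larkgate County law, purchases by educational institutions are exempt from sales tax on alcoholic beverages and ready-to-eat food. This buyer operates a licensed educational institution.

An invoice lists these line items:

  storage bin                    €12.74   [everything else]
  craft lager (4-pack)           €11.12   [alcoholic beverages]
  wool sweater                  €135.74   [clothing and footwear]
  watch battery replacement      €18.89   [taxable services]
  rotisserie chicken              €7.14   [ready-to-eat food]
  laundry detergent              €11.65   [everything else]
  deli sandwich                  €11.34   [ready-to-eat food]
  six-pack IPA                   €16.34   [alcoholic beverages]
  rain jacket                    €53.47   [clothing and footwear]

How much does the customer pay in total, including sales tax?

Storage bin €12.74: everything else → 9.25% → €1.18
Craft lager (4-pack) €11.12: alcoholic beverages, buyer-exempt → 0% → €0.00
Wool sweater €135.74: clothing and footwear → 9.75% → €13.23
Watch battery replacement €18.89: taxable services → 0% → €0.00
Rotisserie chicken €7.14: ready-to-eat food, buyer-exempt → 0% → €0.00
Laundry detergent €11.65: everything else → 9.25% → €1.08
Deli sandwich €11.34: ready-to-eat food, buyer-exempt → 0% → €0.00
Six-pack IPA €16.34: alcoholic beverages, buyer-exempt → 0% → €0.00
Rain jacket €53.47: clothing and footwear → 9.75% → €5.21
Subtotal = €278.43; tax = €20.70; total due = €299.13

€299.13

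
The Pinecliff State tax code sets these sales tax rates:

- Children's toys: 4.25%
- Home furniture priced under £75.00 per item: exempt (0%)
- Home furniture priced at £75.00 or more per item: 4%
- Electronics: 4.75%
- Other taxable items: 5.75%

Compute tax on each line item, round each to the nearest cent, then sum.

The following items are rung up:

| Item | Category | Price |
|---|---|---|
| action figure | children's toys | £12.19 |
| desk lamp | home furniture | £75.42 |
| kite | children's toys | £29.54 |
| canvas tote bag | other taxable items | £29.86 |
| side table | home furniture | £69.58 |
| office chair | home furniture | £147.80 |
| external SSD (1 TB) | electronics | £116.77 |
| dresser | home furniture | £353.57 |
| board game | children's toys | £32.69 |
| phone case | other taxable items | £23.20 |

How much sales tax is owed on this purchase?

Action figure £12.19: children's toys → 4.25% → £0.52
Desk lamp £75.42: home furniture, £75.00 or more → 4% → £3.02
Kite £29.54: children's toys → 4.25% → £1.26
Canvas tote bag £29.86: other taxable items → 5.75% → £1.72
Side table £69.58: home furniture, under £75.00 → 0% → £0.00
Office chair £147.80: home furniture, £75.00 or more → 4% → £5.91
External SSD (1 TB) £116.77: electronics → 4.75% → £5.55
Dresser £353.57: home furniture, £75.00 or more → 4% → £14.14
Board game £32.69: children's toys → 4.25% → £1.39
Phone case £23.20: other taxable items → 5.75% → £1.33
Total tax = £0.52 + £3.02 + £1.26 + £1.72 + £5.91 + £5.55 + £14.14 + £1.39 + £1.33 = £34.84

£34.84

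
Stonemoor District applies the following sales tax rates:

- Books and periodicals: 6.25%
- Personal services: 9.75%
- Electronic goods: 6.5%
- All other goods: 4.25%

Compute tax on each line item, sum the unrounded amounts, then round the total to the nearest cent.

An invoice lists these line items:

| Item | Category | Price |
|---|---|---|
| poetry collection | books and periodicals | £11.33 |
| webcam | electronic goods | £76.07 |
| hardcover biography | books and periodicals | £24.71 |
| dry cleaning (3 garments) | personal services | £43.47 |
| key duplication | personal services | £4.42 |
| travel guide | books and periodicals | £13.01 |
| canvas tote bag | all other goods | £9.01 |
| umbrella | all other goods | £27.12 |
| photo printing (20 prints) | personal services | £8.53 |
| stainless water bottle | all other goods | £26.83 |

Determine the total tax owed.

£16.19

Poetry collection £11.33: books and periodicals → 6.25% → £0.708125
Webcam £76.07: electronic goods → 6.5% → £4.94455
Hardcover biography £24.71: books and periodicals → 6.25% → £1.544375
Dry cleaning (3 garments) £43.47: personal services → 9.75% → £4.238325
Key duplication £4.42: personal services → 9.75% → £0.43095
Travel guide £13.01: books and periodicals → 6.25% → £0.813125
Canvas tote bag £9.01: all other goods → 4.25% → £0.382925
Umbrella £27.12: all other goods → 4.25% → £1.1526
Photo printing (20 prints) £8.53: personal services → 9.75% → £0.831675
Stainless water bottle £26.83: all other goods → 4.25% → £1.140275
Unrounded tax sum = £16.186925 → £16.19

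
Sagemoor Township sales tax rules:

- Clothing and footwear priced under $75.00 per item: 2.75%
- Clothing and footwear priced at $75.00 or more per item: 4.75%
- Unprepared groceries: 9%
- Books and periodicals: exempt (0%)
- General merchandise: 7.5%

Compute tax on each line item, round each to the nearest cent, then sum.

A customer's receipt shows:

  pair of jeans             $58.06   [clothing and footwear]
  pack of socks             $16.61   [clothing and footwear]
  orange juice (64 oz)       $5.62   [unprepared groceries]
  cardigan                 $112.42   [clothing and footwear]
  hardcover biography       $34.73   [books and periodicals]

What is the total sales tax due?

$7.91

Pair of jeans $58.06: clothing and footwear, under $75.00 → 2.75% → $1.60
Pack of socks $16.61: clothing and footwear, under $75.00 → 2.75% → $0.46
Orange juice (64 oz) $5.62: unprepared groceries → 9% → $0.51
Cardigan $112.42: clothing and footwear, $75.00 or more → 4.75% → $5.34
Hardcover biography $34.73: books and periodicals → 0% → $0.00
Total tax = $1.60 + $0.46 + $0.51 + $5.34 = $7.91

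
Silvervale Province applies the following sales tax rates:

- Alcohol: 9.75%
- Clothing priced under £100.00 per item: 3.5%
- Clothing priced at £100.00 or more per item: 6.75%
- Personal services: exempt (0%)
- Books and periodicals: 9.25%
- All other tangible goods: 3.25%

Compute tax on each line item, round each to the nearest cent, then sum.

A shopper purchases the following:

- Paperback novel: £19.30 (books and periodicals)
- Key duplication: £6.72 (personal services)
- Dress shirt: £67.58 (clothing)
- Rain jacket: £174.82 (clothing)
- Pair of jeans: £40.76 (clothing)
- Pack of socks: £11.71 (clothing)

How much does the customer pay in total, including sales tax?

£338.69

Paperback novel £19.30: books and periodicals → 9.25% → £1.79
Key duplication £6.72: personal services → 0% → £0.00
Dress shirt £67.58: clothing, under £100.00 → 3.5% → £2.37
Rain jacket £174.82: clothing, £100.00 or more → 6.75% → £11.80
Pair of jeans £40.76: clothing, under £100.00 → 3.5% → £1.43
Pack of socks £11.71: clothing, under £100.00 → 3.5% → £0.41
Subtotal = £320.89; tax = £17.80; total due = £338.69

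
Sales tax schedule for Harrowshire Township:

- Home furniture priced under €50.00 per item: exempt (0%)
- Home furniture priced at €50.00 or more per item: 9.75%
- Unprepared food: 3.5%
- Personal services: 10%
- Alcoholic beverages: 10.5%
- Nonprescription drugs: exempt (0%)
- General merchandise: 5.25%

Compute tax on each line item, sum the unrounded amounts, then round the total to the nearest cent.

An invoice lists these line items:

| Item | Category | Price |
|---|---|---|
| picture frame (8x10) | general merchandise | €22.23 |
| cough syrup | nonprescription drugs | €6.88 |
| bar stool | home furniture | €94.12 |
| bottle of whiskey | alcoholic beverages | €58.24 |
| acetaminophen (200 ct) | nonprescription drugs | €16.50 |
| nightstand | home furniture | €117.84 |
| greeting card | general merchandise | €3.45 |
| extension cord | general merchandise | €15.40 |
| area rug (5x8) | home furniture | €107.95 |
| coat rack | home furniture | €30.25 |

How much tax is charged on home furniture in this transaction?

Bar stool €94.12: home furniture, €50.00 or more → 9.75% → €9.1767
Nightstand €117.84: home furniture, €50.00 or more → 9.75% → €11.4894
Area rug (5x8) €107.95: home furniture, €50.00 or more → 9.75% → €10.525125
Coat rack €30.25: home furniture, under €50.00 → 0% → €0.00
Tax on home furniture: unrounded sum = €31.191225 → €31.19

€31.19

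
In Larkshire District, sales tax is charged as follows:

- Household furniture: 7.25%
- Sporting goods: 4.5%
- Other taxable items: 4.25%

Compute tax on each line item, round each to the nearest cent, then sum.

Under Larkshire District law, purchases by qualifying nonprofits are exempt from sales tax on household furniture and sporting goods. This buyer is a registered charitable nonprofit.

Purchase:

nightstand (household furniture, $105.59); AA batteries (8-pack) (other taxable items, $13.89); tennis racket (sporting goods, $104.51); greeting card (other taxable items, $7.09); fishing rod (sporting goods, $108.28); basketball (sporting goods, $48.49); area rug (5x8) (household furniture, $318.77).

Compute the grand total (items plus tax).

Nightstand $105.59: household furniture, buyer-exempt → 0% → $0.00
AA batteries (8-pack) $13.89: other taxable items → 4.25% → $0.59
Tennis racket $104.51: sporting goods, buyer-exempt → 0% → $0.00
Greeting card $7.09: other taxable items → 4.25% → $0.30
Fishing rod $108.28: sporting goods, buyer-exempt → 0% → $0.00
Basketball $48.49: sporting goods, buyer-exempt → 0% → $0.00
Area rug (5x8) $318.77: household furniture, buyer-exempt → 0% → $0.00
Subtotal = $706.62; tax = $0.89; total due = $707.51

$707.51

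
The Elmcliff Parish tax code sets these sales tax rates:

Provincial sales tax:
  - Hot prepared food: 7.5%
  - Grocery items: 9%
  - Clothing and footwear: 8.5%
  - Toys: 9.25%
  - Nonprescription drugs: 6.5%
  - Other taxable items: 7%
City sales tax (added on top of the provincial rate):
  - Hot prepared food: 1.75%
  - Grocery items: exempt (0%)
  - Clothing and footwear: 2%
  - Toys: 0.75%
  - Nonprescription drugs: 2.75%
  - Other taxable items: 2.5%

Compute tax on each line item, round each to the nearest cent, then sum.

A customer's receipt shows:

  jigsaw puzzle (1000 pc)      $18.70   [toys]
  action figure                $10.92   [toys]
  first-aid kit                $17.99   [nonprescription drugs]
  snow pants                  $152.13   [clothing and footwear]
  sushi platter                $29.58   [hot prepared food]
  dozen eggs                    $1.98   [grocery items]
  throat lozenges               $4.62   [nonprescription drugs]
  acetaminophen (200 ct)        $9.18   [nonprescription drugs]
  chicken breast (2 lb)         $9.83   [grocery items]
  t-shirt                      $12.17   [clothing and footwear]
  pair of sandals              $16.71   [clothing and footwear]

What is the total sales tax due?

$28.70

Jigsaw puzzle (1000 pc) $18.70: toys → 9.25% + 0.75% city = 10% → $1.87
Action figure $10.92: toys → 9.25% + 0.75% city = 10% → $1.09
First-aid kit $17.99: nonprescription drugs → 6.5% + 2.75% city = 9.25% → $1.66
Snow pants $152.13: clothing and footwear → 8.5% + 2% city = 10.5% → $15.97
Sushi platter $29.58: hot prepared food → 7.5% + 1.75% city = 9.25% → $2.74
Dozen eggs $1.98: grocery items → 9% + 0% city = 9% → $0.18
Throat lozenges $4.62: nonprescription drugs → 6.5% + 2.75% city = 9.25% → $0.43
Acetaminophen (200 ct) $9.18: nonprescription drugs → 6.5% + 2.75% city = 9.25% → $0.85
Chicken breast (2 lb) $9.83: grocery items → 9% + 0% city = 9% → $0.88
T-shirt $12.17: clothing and footwear → 8.5% + 2% city = 10.5% → $1.28
Pair of sandals $16.71: clothing and footwear → 8.5% + 2% city = 10.5% → $1.75
Total tax = $1.87 + $1.09 + $1.66 + $15.97 + $2.74 + $0.18 + $0.43 + $0.85 + $0.88 + $1.28 + $1.75 = $28.70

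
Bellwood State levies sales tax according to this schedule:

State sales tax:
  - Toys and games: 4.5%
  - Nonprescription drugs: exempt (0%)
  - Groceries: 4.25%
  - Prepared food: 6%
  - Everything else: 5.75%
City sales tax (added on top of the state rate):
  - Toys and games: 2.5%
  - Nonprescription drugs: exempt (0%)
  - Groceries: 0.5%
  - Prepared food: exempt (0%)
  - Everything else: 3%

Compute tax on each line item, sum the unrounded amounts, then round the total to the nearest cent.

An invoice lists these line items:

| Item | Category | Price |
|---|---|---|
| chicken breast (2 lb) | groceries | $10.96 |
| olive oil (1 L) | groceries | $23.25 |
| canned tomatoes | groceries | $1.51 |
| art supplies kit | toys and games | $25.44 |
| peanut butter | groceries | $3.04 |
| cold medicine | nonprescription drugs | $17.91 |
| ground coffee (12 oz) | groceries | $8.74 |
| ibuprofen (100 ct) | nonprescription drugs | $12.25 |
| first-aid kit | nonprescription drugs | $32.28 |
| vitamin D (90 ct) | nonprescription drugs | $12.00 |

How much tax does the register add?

$4.04

Chicken breast (2 lb) $10.96: groceries → 4.25% + 0.5% city = 4.75% → $0.5206
Olive oil (1 L) $23.25: groceries → 4.25% + 0.5% city = 4.75% → $1.104375
Canned tomatoes $1.51: groceries → 4.25% + 0.5% city = 4.75% → $0.071725
Art supplies kit $25.44: toys and games → 4.5% + 2.5% city = 7% → $1.7808
Peanut butter $3.04: groceries → 4.25% + 0.5% city = 4.75% → $0.1444
Cold medicine $17.91: nonprescription drugs → 0% + 0% city = 0% → $0.00
Ground coffee (12 oz) $8.74: groceries → 4.25% + 0.5% city = 4.75% → $0.41515
Ibuprofen (100 ct) $12.25: nonprescription drugs → 0% + 0% city = 0% → $0.00
First-aid kit $32.28: nonprescription drugs → 0% + 0% city = 0% → $0.00
Vitamin D (90 ct) $12.00: nonprescription drugs → 0% + 0% city = 0% → $0.00
Unrounded tax sum = $4.03705 → $4.04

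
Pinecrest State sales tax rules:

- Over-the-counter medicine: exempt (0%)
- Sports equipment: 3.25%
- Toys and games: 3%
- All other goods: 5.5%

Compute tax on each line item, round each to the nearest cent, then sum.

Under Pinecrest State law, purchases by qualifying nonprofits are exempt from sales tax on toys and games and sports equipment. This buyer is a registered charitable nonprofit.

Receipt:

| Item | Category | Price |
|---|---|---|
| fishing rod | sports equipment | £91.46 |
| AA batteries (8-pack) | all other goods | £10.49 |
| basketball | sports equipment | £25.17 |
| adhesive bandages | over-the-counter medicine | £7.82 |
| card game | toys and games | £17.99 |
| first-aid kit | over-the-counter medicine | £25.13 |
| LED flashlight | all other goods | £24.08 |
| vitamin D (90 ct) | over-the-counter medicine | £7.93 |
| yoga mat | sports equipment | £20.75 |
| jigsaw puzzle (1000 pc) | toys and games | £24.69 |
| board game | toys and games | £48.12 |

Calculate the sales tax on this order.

Fishing rod £91.46: sports equipment, buyer-exempt → 0% → £0.00
AA batteries (8-pack) £10.49: all other goods → 5.5% → £0.58
Basketball £25.17: sports equipment, buyer-exempt → 0% → £0.00
Adhesive bandages £7.82: over-the-counter medicine → 0% → £0.00
Card game £17.99: toys and games, buyer-exempt → 0% → £0.00
First-aid kit £25.13: over-the-counter medicine → 0% → £0.00
LED flashlight £24.08: all other goods → 5.5% → £1.32
Vitamin D (90 ct) £7.93: over-the-counter medicine → 0% → £0.00
Yoga mat £20.75: sports equipment, buyer-exempt → 0% → £0.00
Jigsaw puzzle (1000 pc) £24.69: toys and games, buyer-exempt → 0% → £0.00
Board game £48.12: toys and games, buyer-exempt → 0% → £0.00
Total tax = £0.58 + £1.32 = £1.90

£1.90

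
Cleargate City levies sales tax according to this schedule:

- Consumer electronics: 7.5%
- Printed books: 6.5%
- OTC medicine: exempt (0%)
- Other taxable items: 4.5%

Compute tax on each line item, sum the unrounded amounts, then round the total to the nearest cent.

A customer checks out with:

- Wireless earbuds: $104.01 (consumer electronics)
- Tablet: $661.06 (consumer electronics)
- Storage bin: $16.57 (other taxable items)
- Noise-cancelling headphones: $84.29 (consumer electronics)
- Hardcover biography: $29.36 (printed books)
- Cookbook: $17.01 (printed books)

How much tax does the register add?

Wireless earbuds $104.01: consumer electronics → 7.5% → $7.80075
Tablet $661.06: consumer electronics → 7.5% → $49.5795
Storage bin $16.57: other taxable items → 4.5% → $0.74565
Noise-cancelling headphones $84.29: consumer electronics → 7.5% → $6.32175
Hardcover biography $29.36: printed books → 6.5% → $1.9084
Cookbook $17.01: printed books → 6.5% → $1.10565
Unrounded tax sum = $67.4617 → $67.46

$67.46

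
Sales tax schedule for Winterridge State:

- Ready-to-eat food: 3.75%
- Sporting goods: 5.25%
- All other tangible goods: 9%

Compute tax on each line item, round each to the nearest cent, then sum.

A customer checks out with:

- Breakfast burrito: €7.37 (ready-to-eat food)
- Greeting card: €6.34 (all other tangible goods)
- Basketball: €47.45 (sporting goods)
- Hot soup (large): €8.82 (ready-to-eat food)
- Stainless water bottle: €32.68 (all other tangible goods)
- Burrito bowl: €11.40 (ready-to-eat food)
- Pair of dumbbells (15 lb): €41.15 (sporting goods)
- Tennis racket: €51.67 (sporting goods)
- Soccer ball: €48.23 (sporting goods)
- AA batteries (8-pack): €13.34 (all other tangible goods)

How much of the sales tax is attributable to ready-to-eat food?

€1.04

Breakfast burrito €7.37: ready-to-eat food → 3.75% → €0.28
Hot soup (large) €8.82: ready-to-eat food → 3.75% → €0.33
Burrito bowl €11.40: ready-to-eat food → 3.75% → €0.43
Tax on ready-to-eat food = €0.28 + €0.33 + €0.43 = €1.04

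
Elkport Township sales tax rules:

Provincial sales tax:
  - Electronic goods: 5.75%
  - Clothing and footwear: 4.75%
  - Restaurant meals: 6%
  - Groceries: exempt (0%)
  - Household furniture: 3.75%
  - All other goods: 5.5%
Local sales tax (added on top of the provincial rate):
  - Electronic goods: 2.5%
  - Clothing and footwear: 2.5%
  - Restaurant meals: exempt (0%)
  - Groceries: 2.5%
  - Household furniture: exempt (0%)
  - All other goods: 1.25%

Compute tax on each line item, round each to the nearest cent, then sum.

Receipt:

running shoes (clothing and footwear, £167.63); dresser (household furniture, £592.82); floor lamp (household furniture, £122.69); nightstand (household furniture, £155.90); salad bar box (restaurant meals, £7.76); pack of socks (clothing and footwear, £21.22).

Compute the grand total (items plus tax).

£1114.86

Running shoes £167.63: clothing and footwear → 4.75% + 2.5% local = 7.25% → £12.15
Dresser £592.82: household furniture → 3.75% + 0% local = 3.75% → £22.23
Floor lamp £122.69: household furniture → 3.75% + 0% local = 3.75% → £4.60
Nightstand £155.90: household furniture → 3.75% + 0% local = 3.75% → £5.85
Salad bar box £7.76: restaurant meals → 6% + 0% local = 6% → £0.47
Pack of socks £21.22: clothing and footwear → 4.75% + 2.5% local = 7.25% → £1.54
Subtotal = £1068.02; tax = £46.84; total due = £1114.86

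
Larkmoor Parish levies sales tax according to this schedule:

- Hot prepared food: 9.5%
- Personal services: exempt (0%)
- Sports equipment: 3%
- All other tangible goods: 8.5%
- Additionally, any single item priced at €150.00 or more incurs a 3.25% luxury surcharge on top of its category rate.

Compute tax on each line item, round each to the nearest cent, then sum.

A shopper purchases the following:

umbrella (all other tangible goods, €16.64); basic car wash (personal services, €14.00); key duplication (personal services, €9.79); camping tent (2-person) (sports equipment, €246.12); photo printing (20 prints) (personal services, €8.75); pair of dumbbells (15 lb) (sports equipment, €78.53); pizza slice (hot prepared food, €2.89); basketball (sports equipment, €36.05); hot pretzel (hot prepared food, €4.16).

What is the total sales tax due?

€20.90

Umbrella €16.64: all other tangible goods → 8.5% → €1.41
Basic car wash €14.00: personal services → 0% → €0.00
Key duplication €9.79: personal services → 0% → €0.00
Camping tent (2-person) €246.12: sports equipment → 3% + 3.25% surcharge = 6.25% → €15.38
Photo printing (20 prints) €8.75: personal services → 0% → €0.00
Pair of dumbbells (15 lb) €78.53: sports equipment → 3% → €2.36
Pizza slice €2.89: hot prepared food → 9.5% → €0.27
Basketball €36.05: sports equipment → 3% → €1.08
Hot pretzel €4.16: hot prepared food → 9.5% → €0.40
Total tax = €1.41 + €15.38 + €2.36 + €0.27 + €1.08 + €0.40 = €20.90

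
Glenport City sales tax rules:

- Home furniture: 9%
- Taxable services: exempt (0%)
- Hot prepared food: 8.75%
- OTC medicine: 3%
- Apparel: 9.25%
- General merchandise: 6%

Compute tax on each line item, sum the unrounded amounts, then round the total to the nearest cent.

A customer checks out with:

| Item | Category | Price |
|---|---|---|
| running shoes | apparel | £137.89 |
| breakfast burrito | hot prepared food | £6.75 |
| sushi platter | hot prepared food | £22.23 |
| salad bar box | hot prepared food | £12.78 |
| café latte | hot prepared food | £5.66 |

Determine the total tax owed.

Running shoes £137.89: apparel → 9.25% → £12.754825
Breakfast burrito £6.75: hot prepared food → 8.75% → £0.590625
Sushi platter £22.23: hot prepared food → 8.75% → £1.945125
Salad bar box £12.78: hot prepared food → 8.75% → £1.11825
Café latte £5.66: hot prepared food → 8.75% → £0.49525
Unrounded tax sum = £16.904075 → £16.90

£16.90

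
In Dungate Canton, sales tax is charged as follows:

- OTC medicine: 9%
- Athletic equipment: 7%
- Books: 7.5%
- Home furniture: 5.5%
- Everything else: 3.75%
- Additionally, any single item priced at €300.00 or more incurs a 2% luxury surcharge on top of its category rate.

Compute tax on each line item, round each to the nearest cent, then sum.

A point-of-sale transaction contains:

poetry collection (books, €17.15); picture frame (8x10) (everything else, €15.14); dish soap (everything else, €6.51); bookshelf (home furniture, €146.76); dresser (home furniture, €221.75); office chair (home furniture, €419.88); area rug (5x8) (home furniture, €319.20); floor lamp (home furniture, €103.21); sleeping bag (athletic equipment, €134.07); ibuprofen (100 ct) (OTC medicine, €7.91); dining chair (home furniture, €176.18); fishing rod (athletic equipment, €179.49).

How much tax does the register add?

€115.82

Poetry collection €17.15: books → 7.5% → €1.29
Picture frame (8x10) €15.14: everything else → 3.75% → €0.57
Dish soap €6.51: everything else → 3.75% → €0.24
Bookshelf €146.76: home furniture → 5.5% → €8.07
Dresser €221.75: home furniture → 5.5% → €12.20
Office chair €419.88: home furniture → 5.5% + 2% surcharge = 7.5% → €31.49
Area rug (5x8) €319.20: home furniture → 5.5% + 2% surcharge = 7.5% → €23.94
Floor lamp €103.21: home furniture → 5.5% → €5.68
Sleeping bag €134.07: athletic equipment → 7% → €9.38
Ibuprofen (100 ct) €7.91: OTC medicine → 9% → €0.71
Dining chair €176.18: home furniture → 5.5% → €9.69
Fishing rod €179.49: athletic equipment → 7% → €12.56
Total tax = €1.29 + €0.57 + €0.24 + €8.07 + €12.20 + €31.49 + €23.94 + €5.68 + €9.38 + €0.71 + €9.69 + €12.56 = €115.82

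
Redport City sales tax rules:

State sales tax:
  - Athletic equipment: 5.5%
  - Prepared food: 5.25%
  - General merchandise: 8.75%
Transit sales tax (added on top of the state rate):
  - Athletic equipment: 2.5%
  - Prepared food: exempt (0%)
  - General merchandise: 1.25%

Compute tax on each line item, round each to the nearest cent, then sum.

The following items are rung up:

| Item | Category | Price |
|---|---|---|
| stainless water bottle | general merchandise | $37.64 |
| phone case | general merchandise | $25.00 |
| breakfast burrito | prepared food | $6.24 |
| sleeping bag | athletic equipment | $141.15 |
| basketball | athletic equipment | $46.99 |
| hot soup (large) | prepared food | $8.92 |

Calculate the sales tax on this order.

Stainless water bottle $37.64: general merchandise → 8.75% + 1.25% transit = 10% → $3.76
Phone case $25.00: general merchandise → 8.75% + 1.25% transit = 10% → $2.50
Breakfast burrito $6.24: prepared food → 5.25% + 0% transit = 5.25% → $0.33
Sleeping bag $141.15: athletic equipment → 5.5% + 2.5% transit = 8% → $11.29
Basketball $46.99: athletic equipment → 5.5% + 2.5% transit = 8% → $3.76
Hot soup (large) $8.92: prepared food → 5.25% + 0% transit = 5.25% → $0.47
Total tax = $3.76 + $2.50 + $0.33 + $11.29 + $3.76 + $0.47 = $22.11

$22.11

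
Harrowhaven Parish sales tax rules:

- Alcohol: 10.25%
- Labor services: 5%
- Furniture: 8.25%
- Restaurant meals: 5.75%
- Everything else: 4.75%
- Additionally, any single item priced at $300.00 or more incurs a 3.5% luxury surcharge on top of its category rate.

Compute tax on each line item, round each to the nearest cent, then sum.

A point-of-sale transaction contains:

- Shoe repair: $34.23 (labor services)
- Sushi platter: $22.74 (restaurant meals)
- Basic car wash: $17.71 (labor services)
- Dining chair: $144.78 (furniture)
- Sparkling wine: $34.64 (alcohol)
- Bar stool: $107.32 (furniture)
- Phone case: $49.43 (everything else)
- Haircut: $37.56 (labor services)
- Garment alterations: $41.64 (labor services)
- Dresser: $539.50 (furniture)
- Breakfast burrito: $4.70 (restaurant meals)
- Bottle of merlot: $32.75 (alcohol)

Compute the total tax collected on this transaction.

Shoe repair $34.23: labor services → 5% → $1.71
Sushi platter $22.74: restaurant meals → 5.75% → $1.31
Basic car wash $17.71: labor services → 5% → $0.89
Dining chair $144.78: furniture → 8.25% → $11.94
Sparkling wine $34.64: alcohol → 10.25% → $3.55
Bar stool $107.32: furniture → 8.25% → $8.85
Phone case $49.43: everything else → 4.75% → $2.35
Haircut $37.56: labor services → 5% → $1.88
Garment alterations $41.64: labor services → 5% → $2.08
Dresser $539.50: furniture → 8.25% + 3.5% surcharge = 11.75% → $63.39
Breakfast burrito $4.70: restaurant meals → 5.75% → $0.27
Bottle of merlot $32.75: alcohol → 10.25% → $3.36
Total tax = $1.71 + $1.31 + $0.89 + $11.94 + $3.55 + $8.85 + $2.35 + $1.88 + $2.08 + $63.39 + $0.27 + $3.36 = $101.58

$101.58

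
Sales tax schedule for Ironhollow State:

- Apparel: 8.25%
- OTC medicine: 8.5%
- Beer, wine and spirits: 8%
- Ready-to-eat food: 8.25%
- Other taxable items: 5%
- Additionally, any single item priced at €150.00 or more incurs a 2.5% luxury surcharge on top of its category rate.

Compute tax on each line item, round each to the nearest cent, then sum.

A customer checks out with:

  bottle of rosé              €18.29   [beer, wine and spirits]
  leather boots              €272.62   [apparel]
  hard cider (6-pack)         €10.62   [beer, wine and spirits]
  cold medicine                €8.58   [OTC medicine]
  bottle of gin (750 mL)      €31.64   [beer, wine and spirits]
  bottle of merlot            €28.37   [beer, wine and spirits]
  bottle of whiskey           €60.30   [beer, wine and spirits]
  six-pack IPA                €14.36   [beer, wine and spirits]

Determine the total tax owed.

Bottle of rosé €18.29: beer, wine and spirits → 8% → €1.46
Leather boots €272.62: apparel → 8.25% + 2.5% surcharge = 10.75% → €29.31
Hard cider (6-pack) €10.62: beer, wine and spirits → 8% → €0.85
Cold medicine €8.58: OTC medicine → 8.5% → €0.73
Bottle of gin (750 mL) €31.64: beer, wine and spirits → 8% → €2.53
Bottle of merlot €28.37: beer, wine and spirits → 8% → €2.27
Bottle of whiskey €60.30: beer, wine and spirits → 8% → €4.82
Six-pack IPA €14.36: beer, wine and spirits → 8% → €1.15
Total tax = €1.46 + €29.31 + €0.85 + €0.73 + €2.53 + €2.27 + €4.82 + €1.15 = €43.12

€43.12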